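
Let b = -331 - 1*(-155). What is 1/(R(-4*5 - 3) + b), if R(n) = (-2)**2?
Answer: -1/172 ≈ -0.0058140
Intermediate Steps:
b = -176 (b = -331 + 155 = -176)
R(n) = 4
1/(R(-4*5 - 3) + b) = 1/(4 - 176) = 1/(-172) = -1/172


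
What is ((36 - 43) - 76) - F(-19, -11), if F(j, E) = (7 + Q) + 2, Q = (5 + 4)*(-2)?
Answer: -74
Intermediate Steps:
Q = -18 (Q = 9*(-2) = -18)
F(j, E) = -9 (F(j, E) = (7 - 18) + 2 = -11 + 2 = -9)
((36 - 43) - 76) - F(-19, -11) = ((36 - 43) - 76) - 1*(-9) = (-7 - 76) + 9 = -83 + 9 = -74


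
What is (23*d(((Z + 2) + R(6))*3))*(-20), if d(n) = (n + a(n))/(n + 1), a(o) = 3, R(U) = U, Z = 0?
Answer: -2484/5 ≈ -496.80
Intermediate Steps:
d(n) = (3 + n)/(1 + n) (d(n) = (n + 3)/(n + 1) = (3 + n)/(1 + n))
(23*d(((Z + 2) + R(6))*3))*(-20) = (23*((3 + ((0 + 2) + 6)*3)/(1 + ((0 + 2) + 6)*3)))*(-20) = (23*((3 + (2 + 6)*3)/(1 + (2 + 6)*3)))*(-20) = (23*((3 + 8*3)/(1 + 8*3)))*(-20) = (23*((3 + 24)/(1 + 24)))*(-20) = (23*(27/25))*(-20) = (621/25)*(-20) = -2484/5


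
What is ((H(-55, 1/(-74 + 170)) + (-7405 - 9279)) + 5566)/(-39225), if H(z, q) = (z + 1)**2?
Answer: 2734/13075 ≈ 0.20910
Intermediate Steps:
H(z, q) = (1 + z)**2
((H(-55, 1/(-74 + 170)) + (-7405 - 9279)) + 5566)/(-39225) = (((1 - 55)**2 + (-7405 - 9279)) + 5566)/(-39225) = (((-54)**2 - 16684) + 5566)*(-1/39225) = ((2916 - 16684) + 5566)*(-1/39225) = (-13768 + 5566)*(-1/39225) = -8202*(-1/39225) = 2734/13075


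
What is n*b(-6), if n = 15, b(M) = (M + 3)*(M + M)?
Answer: 540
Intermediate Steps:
b(M) = 2*M*(3 + M) (b(M) = (3 + M)*(2*M) = 2*M*(3 + M))
n*b(-6) = 15*(2*(-6)*(3 - 6)) = 15*(2*(-6)*(-3)) = 15*36 = 540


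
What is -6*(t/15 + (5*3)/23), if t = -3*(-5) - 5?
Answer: -182/23 ≈ -7.9130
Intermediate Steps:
t = 10 (t = 15 - 5 = 10)
-6*(t/15 + (5*3)/23) = -6*(10/15 + (5*3)/23) = -6*(10*(1/15) + 15*(1/23)) = -6*(⅔ + 15/23) = -6*91/69 = -182/23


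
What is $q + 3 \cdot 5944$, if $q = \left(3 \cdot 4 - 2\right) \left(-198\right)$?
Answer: $15852$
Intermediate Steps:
$q = -1980$ ($q = \left(12 - 2\right) \left(-198\right) = 10 \left(-198\right) = -1980$)
$q + 3 \cdot 5944 = -1980 + 3 \cdot 5944 = -1980 + 17832 = 15852$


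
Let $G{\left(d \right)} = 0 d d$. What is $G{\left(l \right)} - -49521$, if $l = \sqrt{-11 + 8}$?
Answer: $49521$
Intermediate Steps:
$l = i \sqrt{3}$ ($l = \sqrt{-3} = i \sqrt{3} \approx 1.732 i$)
$G{\left(d \right)} = 0$ ($G{\left(d \right)} = 0 d = 0$)
$G{\left(l \right)} - -49521 = 0 - -49521 = 0 + 49521 = 49521$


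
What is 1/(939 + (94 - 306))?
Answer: 1/727 ≈ 0.0013755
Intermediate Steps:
1/(939 + (94 - 306)) = 1/(939 - 212) = 1/727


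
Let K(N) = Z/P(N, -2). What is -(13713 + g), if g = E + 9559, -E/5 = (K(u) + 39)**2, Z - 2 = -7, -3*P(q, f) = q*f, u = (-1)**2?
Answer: -73243/4 ≈ -18311.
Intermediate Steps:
u = 1
P(q, f) = -f*q/3 (P(q, f) = -q*f/3 = -f*q/3)
Z = -5 (Z = 2 - 7 = -5)
K(N) = -15/(2*N) (K(N) = -5*3/(2*N) = -15/(2*N))
E = -19845/4 (E = -5*(-15/2/1 + 39)**2 = -5*(-15/2*1 + 39)**2 = -5*(-15/2 + 39)**2 = -5*(63/2)**2 = -5*3969/4 = -19845/4 ≈ -4961.3)
g = 18391/4 (g = -19845/4 + 9559 = 18391/4 ≈ 4597.8)
-(13713 + g) = -(13713 + 18391/4) = -1*73243/4 = -73243/4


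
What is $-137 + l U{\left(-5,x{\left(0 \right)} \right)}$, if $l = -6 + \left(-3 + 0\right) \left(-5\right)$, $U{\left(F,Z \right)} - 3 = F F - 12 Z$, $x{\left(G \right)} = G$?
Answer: $115$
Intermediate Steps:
$U{\left(F,Z \right)} = 3 + F^{2} - 12 Z$ ($U{\left(F,Z \right)} = 3 + \left(F F - 12 Z\right) = 3 + \left(F^{2} - 12 Z\right) = 3 + F^{2} - 12 Z$)
$l = 9$ ($l = -6 - -15 = -6 + 15 = 9$)
$-137 + l U{\left(-5,x{\left(0 \right)} \right)} = -137 + 9 \left(3 + \left(-5\right)^{2} - 0\right) = -137 + 9 \left(3 + 25 + 0\right) = -137 + 9 \cdot 28 = -137 + 252 = 115$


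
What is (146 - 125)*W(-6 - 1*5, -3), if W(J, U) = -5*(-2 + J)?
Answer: 1365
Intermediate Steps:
W(J, U) = 10 - 5*J
(146 - 125)*W(-6 - 1*5, -3) = (146 - 125)*(10 - 5*(-6 - 1*5)) = 21*(10 - 5*(-6 - 5)) = 21*(10 - 5*(-11)) = 21*(10 + 55) = 21*65 = 1365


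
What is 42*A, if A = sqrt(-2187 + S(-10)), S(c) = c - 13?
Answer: 42*I*sqrt(2210) ≈ 1974.4*I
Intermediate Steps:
S(c) = -13 + c
A = I*sqrt(2210) (A = sqrt(-2187 + (-13 - 10)) = sqrt(-2187 - 23) = sqrt(-2210) = I*sqrt(2210) ≈ 47.011*I)
42*A = 42*(I*sqrt(2210)) = 42*I*sqrt(2210)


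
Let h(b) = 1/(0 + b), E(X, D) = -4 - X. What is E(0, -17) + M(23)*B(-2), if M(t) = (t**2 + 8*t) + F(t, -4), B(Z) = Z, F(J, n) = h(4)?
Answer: -2861/2 ≈ -1430.5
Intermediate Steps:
h(b) = 1/b
F(J, n) = 1/4
M(t) = 1/4 + t**2 + 8*t (M(t) = (t**2 + 8*t) + 1/4 = 1/4 + t**2 + 8*t)
E(0, -17) + M(23)*B(-2) = (-4 - 1*0) + (1/4 + 23**2 + 8*23)*(-2) = (-4 + 0) + (1/4 + 529 + 184)*(-2) = -4 + (2853/4)*(-2) = -4 - 2853/2 = -2861/2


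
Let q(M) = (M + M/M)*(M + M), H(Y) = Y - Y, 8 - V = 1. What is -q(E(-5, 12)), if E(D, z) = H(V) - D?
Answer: -60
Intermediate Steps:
V = 7 (V = 8 - 1*1 = 8 - 1 = 7)
H(Y) = 0
E(D, z) = -D (E(D, z) = 0 - D = -D)
q(M) = 2*M*(1 + M) (q(M) = (M + 1)*(2*M) = (1 + M)*(2*M) = 2*M*(1 + M))
-q(E(-5, 12)) = -2*(-1*(-5))*(1 - 1*(-5)) = -2*5*(1 + 5) = -2*5*6 = -1*60 = -60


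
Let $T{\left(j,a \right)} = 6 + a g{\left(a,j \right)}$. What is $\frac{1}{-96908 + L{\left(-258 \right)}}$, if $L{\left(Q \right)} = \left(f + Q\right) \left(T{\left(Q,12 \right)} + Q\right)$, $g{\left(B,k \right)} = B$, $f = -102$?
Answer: $- \frac{1}{58028} \approx -1.7233 \cdot 10^{-5}$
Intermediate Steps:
$T{\left(j,a \right)} = 6 + a^{2}$ ($T{\left(j,a \right)} = 6 + a a = 6 + a^{2}$)
$L{\left(Q \right)} = \left(-102 + Q\right) \left(150 + Q\right)$ ($L{\left(Q \right)} = \left(-102 + Q\right) \left(\left(6 + 12^{2}\right) + Q\right) = \left(-102 + Q\right) \left(\left(6 + 144\right) + Q\right) = \left(-102 + Q\right) \left(150 + Q\right)$)
$\frac{1}{-96908 + L{\left(-258 \right)}} = \frac{1}{-96908 + \left(-15300 + \left(-258\right)^{2} + 48 \left(-258\right)\right)} = \frac{1}{-96908 - -38880} = \frac{1}{-96908 + 38880} = \frac{1}{-58028} = - \frac{1}{58028}$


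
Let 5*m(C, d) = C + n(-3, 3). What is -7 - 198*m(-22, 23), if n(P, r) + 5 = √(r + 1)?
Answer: 983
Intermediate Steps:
n(P, r) = -5 + √(1 + r) (n(P, r) = -5 + √(r + 1) = -5 + √(1 + r))
m(C, d) = -⅗ + C/5 (m(C, d) = (C + (-5 + √(1 + 3)))/5 = (C + (-5 + √4))/5 = (C + (-5 + 2))/5 = (C - 3)/5 = (-3 + C)/5 = -⅗ + C/5)
-7 - 198*m(-22, 23) = -7 - 198*(-⅗ + (⅕)*(-22)) = -7 - 198*(-⅗ - 22/5) = -7 - 198*(-5) = -7 + 990 = 983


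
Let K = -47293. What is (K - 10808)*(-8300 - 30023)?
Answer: 2226604623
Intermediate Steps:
(K - 10808)*(-8300 - 30023) = (-47293 - 10808)*(-8300 - 30023) = -58101*(-38323) = 2226604623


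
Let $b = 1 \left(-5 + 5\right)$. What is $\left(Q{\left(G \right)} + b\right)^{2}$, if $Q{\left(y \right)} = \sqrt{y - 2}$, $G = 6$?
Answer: $4$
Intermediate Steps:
$b = 0$ ($b = 1 \cdot 0 = 0$)
$Q{\left(y \right)} = \sqrt{-2 + y}$
$\left(Q{\left(G \right)} + b\right)^{2} = \left(\sqrt{-2 + 6} + 0\right)^{2} = \left(\sqrt{4} + 0\right)^{2} = \left(2 + 0\right)^{2} = 2^{2} = 4$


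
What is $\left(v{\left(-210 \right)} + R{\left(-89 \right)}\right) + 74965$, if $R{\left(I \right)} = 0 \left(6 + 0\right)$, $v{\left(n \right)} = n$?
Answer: $74755$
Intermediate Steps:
$R{\left(I \right)} = 0$ ($R{\left(I \right)} = 0 \cdot 6 = 0$)
$\left(v{\left(-210 \right)} + R{\left(-89 \right)}\right) + 74965 = \left(-210 + 0\right) + 74965 = -210 + 74965 = 74755$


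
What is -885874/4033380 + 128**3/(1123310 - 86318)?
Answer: 19635329903/10892142690 ≈ 1.8027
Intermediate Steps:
-885874/4033380 + 128**3/(1123310 - 86318) = -885874*1/4033380 + 2097152/1036992 = -442937/2016690 + 2097152*(1/1036992) = -442937/2016690 + 32768/16203 = 19635329903/10892142690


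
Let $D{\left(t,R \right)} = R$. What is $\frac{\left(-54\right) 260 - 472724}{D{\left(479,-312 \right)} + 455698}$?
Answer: $- \frac{243382}{227693} \approx -1.0689$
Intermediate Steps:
$\frac{\left(-54\right) 260 - 472724}{D{\left(479,-312 \right)} + 455698} = \frac{\left(-54\right) 260 - 472724}{-312 + 455698} = \frac{-14040 - 472724}{455386} = \left(-486764\right) \frac{1}{455386} = - \frac{243382}{227693}$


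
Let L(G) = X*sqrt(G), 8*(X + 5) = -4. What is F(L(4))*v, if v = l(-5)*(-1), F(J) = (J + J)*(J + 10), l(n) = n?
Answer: 110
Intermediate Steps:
X = -11/2 (X = -5 + (1/8)*(-4) = -5 - 1/2 = -11/2 ≈ -5.5000)
L(G) = -11*sqrt(G)/2
F(J) = 2*J*(10 + J) (F(J) = (2*J)*(10 + J) = 2*J*(10 + J))
v = 5 (v = -5*(-1) = 5)
F(L(4))*v = (2*(-11*sqrt(4)/2)*(10 - 11*sqrt(4)/2))*5 = (2*(-11/2*2)*(10 - 11/2*2))*5 = (2*(-11)*(10 - 11))*5 = (2*(-11)*(-1))*5 = 22*5 = 110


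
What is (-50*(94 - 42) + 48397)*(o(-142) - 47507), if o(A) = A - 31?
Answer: -2183600960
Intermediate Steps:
o(A) = -31 + A
(-50*(94 - 42) + 48397)*(o(-142) - 47507) = (-50*(94 - 42) + 48397)*((-31 - 142) - 47507) = (-50*52 + 48397)*(-173 - 47507) = (-2600 + 48397)*(-47680) = 45797*(-47680) = -2183600960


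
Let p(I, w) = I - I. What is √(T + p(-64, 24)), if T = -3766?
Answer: I*√3766 ≈ 61.368*I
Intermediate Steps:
p(I, w) = 0
√(T + p(-64, 24)) = √(-3766 + 0) = √(-3766) = I*√3766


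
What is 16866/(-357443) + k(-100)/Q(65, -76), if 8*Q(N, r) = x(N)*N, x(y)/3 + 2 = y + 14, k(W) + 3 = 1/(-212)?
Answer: -152497372/3125839035 ≈ -0.048786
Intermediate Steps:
k(W) = -637/212 (k(W) = -3 + 1/(-212) = -3 - 1/212 = -637/212)
x(y) = 36 + 3*y (x(y) = -6 + 3*(y + 14) = -6 + 3*(14 + y) = -6 + (42 + 3*y) = 36 + 3*y)
Q(N, r) = N*(36 + 3*N)/8 (Q(N, r) = ((36 + 3*N)*N)/8 = (N*(36 + 3*N))/8 = N*(36 + 3*N)/8)
16866/(-357443) + k(-100)/Q(65, -76) = 16866/(-357443) - 637*8/(195*(12 + 65))/212 = 16866*(-1/357443) - 637/(212*((3/8)*65*77)) = -16866/357443 - 637/(212*15015/8) = -16866/357443 - 637/212*8/15015 = -16866/357443 - 14/8745 = -152497372/3125839035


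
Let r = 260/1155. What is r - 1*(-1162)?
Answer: 268474/231 ≈ 1162.2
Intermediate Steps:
r = 52/231 (r = 260*(1/1155) = 52/231 ≈ 0.22511)
r - 1*(-1162) = 52/231 - 1*(-1162) = 52/231 + 1162 = 268474/231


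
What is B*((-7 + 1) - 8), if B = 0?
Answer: 0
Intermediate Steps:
B*((-7 + 1) - 8) = 0*((-7 + 1) - 8) = 0*(-6 - 8) = 0*(-14) = 0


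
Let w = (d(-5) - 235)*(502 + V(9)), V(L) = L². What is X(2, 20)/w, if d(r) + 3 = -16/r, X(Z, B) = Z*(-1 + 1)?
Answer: 0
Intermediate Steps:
X(Z, B) = 0 (X(Z, B) = Z*0 = 0)
d(r) = -3 - 16/r
w = -684442/5 (w = ((-3 - 16/(-5)) - 235)*(502 + 9²) = ((-3 - 16*(-⅕)) - 235)*(502 + 81) = ((-3 + 16/5) - 235)*583 = (⅕ - 235)*583 = -1174/5*583 = -684442/5 ≈ -1.3689e+5)
X(2, 20)/w = 0/(-684442/5) = 0*(-5/684442) = 0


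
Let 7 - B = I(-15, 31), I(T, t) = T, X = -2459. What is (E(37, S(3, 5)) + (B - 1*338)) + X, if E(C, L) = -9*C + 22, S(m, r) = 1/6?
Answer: -3086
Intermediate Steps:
S(m, r) = ⅙
B = 22 (B = 7 - 1*(-15) = 7 + 15 = 22)
E(C, L) = 22 - 9*C
(E(37, S(3, 5)) + (B - 1*338)) + X = ((22 - 9*37) + (22 - 1*338)) - 2459 = ((22 - 333) + (22 - 338)) - 2459 = (-311 - 316) - 2459 = -627 - 2459 = -3086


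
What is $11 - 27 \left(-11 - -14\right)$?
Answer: $-70$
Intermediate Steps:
$11 - 27 \left(-11 - -14\right) = 11 - 27 \left(-11 + 14\right) = 11 - 81 = -70$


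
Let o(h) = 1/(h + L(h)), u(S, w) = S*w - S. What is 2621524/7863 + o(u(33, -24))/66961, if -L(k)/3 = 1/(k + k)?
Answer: 79651039816721786/238905356621907 ≈ 333.40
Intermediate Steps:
L(k) = -3/(2*k) (L(k) = -3/(k + k) = -3*1/(2*k) = -3/(2*k))
u(S, w) = -S + S*w
o(h) = 1/(h - 3/(2*h))
2621524/7863 + o(u(33, -24))/66961 = 2621524/7863 + (2*(33*(-1 - 24))/(-3 + 2*(33*(-1 - 24))²))/66961 = 2621524*(1/7863) + (2*(33*(-25))/(-3 + 2*(33*(-25))²))*(1/66961) = 2621524/7863 + (2*(-825)/(-3 + 2*(-825)²))*(1/66961) = 2621524/7863 + (2*(-825)/(-3 + 2*680625))*(1/66961) = 2621524/7863 + (2*(-825)/(-3 + 1361250))*(1/66961) = 2621524/7863 + (2*(-825)/1361247)*(1/66961) = 2621524/7863 + (2*(-825)*(1/1361247))*(1/66961) = 2621524/7863 - 550/453749*1/66961 = 2621524/7863 - 550/30383486789 = 79651039816721786/238905356621907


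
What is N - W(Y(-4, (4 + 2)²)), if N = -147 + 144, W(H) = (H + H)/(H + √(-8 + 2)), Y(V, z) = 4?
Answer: (-3*√6 + 20*I)/(√6 - 4*I) ≈ -4.4545 + 0.89072*I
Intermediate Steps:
W(H) = 2*H/(H + I*√6) (W(H) = (2*H)/(H + √(-6)) = (2*H)/(H + I*√6) = 2*H/(H + I*√6))
N = -3
N - W(Y(-4, (4 + 2)²)) = -3 - 2*4/(4 + I*√6) = -3 - 8/(4 + I*√6)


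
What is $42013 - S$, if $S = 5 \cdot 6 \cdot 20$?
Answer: $41413$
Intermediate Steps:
$S = 600$ ($S = 30 \cdot 20 = 600$)
$42013 - S = 42013 - 600 = 41413$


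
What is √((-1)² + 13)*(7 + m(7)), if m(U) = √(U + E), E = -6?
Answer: 8*√14 ≈ 29.933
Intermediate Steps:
m(U) = √(-6 + U) (m(U) = √(U - 6) = √(-6 + U))
√((-1)² + 13)*(7 + m(7)) = √((-1)² + 13)*(7 + √(-6 + 7)) = √(1 + 13)*(7 + √1) = √14*(7 + 1) = √14*8 = 8*√14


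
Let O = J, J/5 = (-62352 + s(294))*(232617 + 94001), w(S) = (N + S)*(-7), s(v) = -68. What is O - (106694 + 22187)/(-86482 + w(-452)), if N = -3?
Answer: -8491086088177719/83297 ≈ -1.0194e+11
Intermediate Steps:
w(S) = 21 - 7*S (w(S) = (-3 + S)*(-7) = 21 - 7*S)
J = -101937477800 (J = 5*((-62352 - 68)*(232617 + 94001)) = 5*(-62420*326618) = 5*(-20387495560) = -101937477800)
O = -101937477800
O - (106694 + 22187)/(-86482 + w(-452)) = -101937477800 - (106694 + 22187)/(-86482 + (21 - 7*(-452))) = -101937477800 - 128881/(-86482 + (21 + 3164)) = -101937477800 - 128881/(-86482 + 3185) = -101937477800 - 128881/(-83297) = -101937477800 - 128881*(-1)/83297 = -101937477800 - 1*(-128881/83297) = -101937477800 + 128881/83297 = -8491086088177719/83297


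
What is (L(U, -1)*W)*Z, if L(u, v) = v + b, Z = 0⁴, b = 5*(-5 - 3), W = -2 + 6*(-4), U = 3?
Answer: 0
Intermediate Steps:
W = -26 (W = -2 - 24 = -26)
b = -40 (b = 5*(-8) = -40)
Z = 0
L(u, v) = -40 + v (L(u, v) = v - 40 = -40 + v)
(L(U, -1)*W)*Z = ((-40 - 1)*(-26))*0 = -41*(-26)*0 = 1066*0 = 0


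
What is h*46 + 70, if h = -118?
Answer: -5358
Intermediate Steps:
h*46 + 70 = -118*46 + 70 = -5428 + 70 = -5358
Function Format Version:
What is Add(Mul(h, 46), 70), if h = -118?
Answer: -5358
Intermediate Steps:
Add(Mul(h, 46), 70) = Add(Mul(-118, 46), 70) = Add(-5428, 70) = -5358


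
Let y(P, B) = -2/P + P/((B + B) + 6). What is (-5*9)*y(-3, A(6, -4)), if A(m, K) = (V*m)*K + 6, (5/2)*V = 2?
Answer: -1245/34 ≈ -36.618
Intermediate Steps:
V = 4/5 (V = (2/5)*2 = 4/5 ≈ 0.80000)
A(m, K) = 6 + 4*K*m/5 (A(m, K) = (4*m/5)*K + 6 = 4*K*m/5 + 6 = 6 + 4*K*m/5)
y(P, B) = -2/P + P/(6 + 2*B) (y(P, B) = -2/P + P/(2*B + 6) = -2/P + P/(6 + 2*B))
(-5*9)*y(-3, A(6, -4)) = (-5*9)*((1/2)*(-12 + (-3)**2 - 4*(6 + (4/5)*(-4)*6))/(-3*(3 + (6 + (4/5)*(-4)*6)))) = -45*(-1)*(-12 + 9 - 4*(6 - 96/5))/(2*3*(3 + (6 - 96/5))) = -45*(-1)*(-12 + 9 - 4*(-66/5))/(2*3*(3 - 66/5)) = -45*(-1)*(-12 + 9 + 264/5)/(2*3*(-51/5)) = -45*(-1)*(-5)*249/(2*3*51*5) = -45*83/102 = -1245/34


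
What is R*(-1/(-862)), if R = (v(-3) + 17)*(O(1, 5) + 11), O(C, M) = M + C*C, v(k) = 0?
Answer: 289/862 ≈ 0.33527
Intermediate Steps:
O(C, M) = M + C**2
R = 289 (R = (0 + 17)*((5 + 1**2) + 11) = 17*((5 + 1) + 11) = 17*(6 + 11) = 17*17 = 289)
R*(-1/(-862)) = 289*(-1/(-862)) = 289*(-1*(-1/862)) = 289*(1/862) = 289/862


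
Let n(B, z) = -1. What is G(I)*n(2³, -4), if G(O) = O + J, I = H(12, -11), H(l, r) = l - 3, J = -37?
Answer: 28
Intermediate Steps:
H(l, r) = -3 + l
I = 9 (I = -3 + 12 = 9)
G(O) = -37 + O (G(O) = O - 37 = -37 + O)
G(I)*n(2³, -4) = (-37 + 9)*(-1) = -28*(-1) = 28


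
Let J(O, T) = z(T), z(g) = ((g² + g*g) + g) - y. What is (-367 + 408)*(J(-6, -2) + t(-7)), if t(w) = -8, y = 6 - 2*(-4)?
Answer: -656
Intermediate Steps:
y = 14 (y = 6 + 8 = 14)
z(g) = -14 + g + 2*g² (z(g) = ((g² + g*g) + g) - 1*14 = ((g² + g²) + g) - 14 = (2*g² + g) - 14 = (g + 2*g²) - 14 = -14 + g + 2*g²)
J(O, T) = -14 + T + 2*T²
(-367 + 408)*(J(-6, -2) + t(-7)) = (-367 + 408)*((-14 - 2 + 2*(-2)²) - 8) = 41*((-14 - 2 + 2*4) - 8) = 41*((-14 - 2 + 8) - 8) = 41*(-8 - 8) = 41*(-16) = -656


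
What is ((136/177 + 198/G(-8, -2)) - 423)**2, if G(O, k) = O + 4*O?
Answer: 2286818401729/12531600 ≈ 1.8248e+5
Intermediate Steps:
G(O, k) = 5*O
((136/177 + 198/G(-8, -2)) - 423)**2 = ((136/177 + 198/((5*(-8)))) - 423)**2 = ((136*(1/177) + 198/(-40)) - 423)**2 = ((136/177 + 198*(-1/40)) - 423)**2 = ((136/177 - 99/20) - 423)**2 = (-14803/3540 - 423)**2 = (-1512223/3540)**2 = 2286818401729/12531600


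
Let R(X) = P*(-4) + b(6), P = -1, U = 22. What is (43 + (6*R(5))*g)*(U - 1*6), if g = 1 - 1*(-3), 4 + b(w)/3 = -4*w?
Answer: -30032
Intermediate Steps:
b(w) = -12 - 12*w (b(w) = -12 + 3*(-4*w) = -12 - 12*w)
R(X) = -80 (R(X) = -1*(-4) + (-12 - 12*6) = 4 + (-12 - 72) = 4 - 84 = -80)
g = 4 (g = 1 + 3 = 4)
(43 + (6*R(5))*g)*(U - 1*6) = (43 + (6*(-80))*4)*(22 - 1*6) = (43 - 480*4)*(22 - 6) = (43 - 1920)*16 = -1877*16 = -30032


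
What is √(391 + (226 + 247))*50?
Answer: 600*√6 ≈ 1469.7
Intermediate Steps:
√(391 + (226 + 247))*50 = √(391 + 473)*50 = √864*50 = (12*√6)*50 = 600*√6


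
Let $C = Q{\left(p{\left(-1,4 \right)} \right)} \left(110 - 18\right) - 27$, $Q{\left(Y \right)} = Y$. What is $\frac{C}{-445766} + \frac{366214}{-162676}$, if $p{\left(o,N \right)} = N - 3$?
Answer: $- \frac{20407040483}{9064428727} \approx -2.2513$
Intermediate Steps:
$p{\left(o,N \right)} = -3 + N$ ($p{\left(o,N \right)} = N - 3 = -3 + N$)
$C = 65$ ($C = \left(-3 + 4\right) \left(110 - 18\right) - 27 = 1 \cdot 92 - 27 = 92 - 27 = 65$)
$\frac{C}{-445766} + \frac{366214}{-162676} = \frac{65}{-445766} + \frac{366214}{-162676} = 65 \left(- \frac{1}{445766}\right) + 366214 \left(- \frac{1}{162676}\right) = - \frac{65}{445766} - \frac{183107}{81338} = - \frac{20407040483}{9064428727}$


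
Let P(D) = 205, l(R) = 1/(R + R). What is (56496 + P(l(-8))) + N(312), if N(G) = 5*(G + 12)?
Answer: 58321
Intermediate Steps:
N(G) = 60 + 5*G (N(G) = 5*(12 + G) = 60 + 5*G)
l(R) = 1/(2*R)
(56496 + P(l(-8))) + N(312) = (56496 + 205) + (60 + 5*312) = 56701 + (60 + 1560) = 56701 + 1620 = 58321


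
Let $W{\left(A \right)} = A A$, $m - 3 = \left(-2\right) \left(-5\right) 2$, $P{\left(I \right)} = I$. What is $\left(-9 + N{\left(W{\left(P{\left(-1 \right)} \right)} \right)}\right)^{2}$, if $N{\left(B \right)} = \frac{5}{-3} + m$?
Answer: $\frac{1369}{9} \approx 152.11$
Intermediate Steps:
$m = 23$ ($m = 3 + \left(-2\right) \left(-5\right) 2 = 3 + 10 \cdot 2 = 3 + 20 = 23$)
$W{\left(A \right)} = A^{2}$
$N{\left(B \right)} = \frac{64}{3}$ ($N{\left(B \right)} = \frac{5}{-3} + 23 = 5 \left(- \frac{1}{3}\right) + 23 = - \frac{5}{3} + 23 = \frac{64}{3}$)
$\left(-9 + N{\left(W{\left(P{\left(-1 \right)} \right)} \right)}\right)^{2} = \left(-9 + \frac{64}{3}\right)^{2} = \left(\frac{37}{3}\right)^{2} = \frac{1369}{9}$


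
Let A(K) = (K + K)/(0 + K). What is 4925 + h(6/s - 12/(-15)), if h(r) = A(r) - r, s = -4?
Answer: 49277/10 ≈ 4927.7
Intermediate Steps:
A(K) = 2 (A(K) = (2*K)/K = 2)
h(r) = 2 - r
4925 + h(6/s - 12/(-15)) = 4925 + (2 - (6/(-4) - 12/(-15))) = 4925 + (2 - (6*(-¼) - 12*(-1/15))) = 4925 + (2 - (-3/2 + ⅘)) = 4925 + (2 - 1*(-7/10)) = 4925 + (2 + 7/10) = 4925 + 27/10 = 49277/10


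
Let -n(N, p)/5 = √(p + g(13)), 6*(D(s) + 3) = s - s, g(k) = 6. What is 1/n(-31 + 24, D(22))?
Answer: -√3/15 ≈ -0.11547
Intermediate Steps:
D(s) = -3 (D(s) = -3 + (s - s)/6 = -3 + (⅙)*0 = -3 + 0 = -3)
n(N, p) = -5*√(6 + p) (n(N, p) = -5*√(p + 6) = -5*√(6 + p))
1/n(-31 + 24, D(22)) = 1/(-5*√(6 - 3)) = 1/(-5*√3) = -√3/15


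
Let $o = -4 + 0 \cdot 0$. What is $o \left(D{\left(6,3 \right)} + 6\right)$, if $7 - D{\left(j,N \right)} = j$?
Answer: $-28$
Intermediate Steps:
$D{\left(j,N \right)} = 7 - j$
$o = -4$ ($o = -4 + 0 = -4$)
$o \left(D{\left(6,3 \right)} + 6\right) = - 4 \left(\left(7 - 6\right) + 6\right) = - 4 \left(1 + 6\right) = \left(-4\right) 7 = -28$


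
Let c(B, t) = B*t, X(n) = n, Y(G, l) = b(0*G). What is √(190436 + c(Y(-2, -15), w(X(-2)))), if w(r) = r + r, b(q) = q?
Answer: 2*√47609 ≈ 436.39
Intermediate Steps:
Y(G, l) = 0 (Y(G, l) = 0*G = 0)
w(r) = 2*r
√(190436 + c(Y(-2, -15), w(X(-2)))) = √(190436 + 0*(2*(-2))) = √(190436 + 0*(-4)) = √(190436 + 0) = √190436 = 2*√47609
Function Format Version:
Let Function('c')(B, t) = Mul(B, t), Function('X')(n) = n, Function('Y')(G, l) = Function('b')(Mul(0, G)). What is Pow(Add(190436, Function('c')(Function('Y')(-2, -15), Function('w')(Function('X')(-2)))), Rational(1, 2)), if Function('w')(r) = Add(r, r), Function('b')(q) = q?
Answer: Mul(2, Pow(47609, Rational(1, 2))) ≈ 436.39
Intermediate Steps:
Function('Y')(G, l) = 0 (Function('Y')(G, l) = Mul(0, G) = 0)
Function('w')(r) = Mul(2, r)
Pow(Add(190436, Function('c')(Function('Y')(-2, -15), Function('w')(Function('X')(-2)))), Rational(1, 2)) = Pow(Add(190436, Mul(0, Mul(2, -2))), Rational(1, 2)) = Pow(Add(190436, Mul(0, -4)), Rational(1, 2)) = Pow(Add(190436, 0), Rational(1, 2)) = Pow(190436, Rational(1, 2)) = Mul(2, Pow(47609, Rational(1, 2)))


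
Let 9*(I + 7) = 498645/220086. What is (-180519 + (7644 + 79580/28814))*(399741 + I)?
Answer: -219110197939282227215/3170779002 ≈ -6.9103e+10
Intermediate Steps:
I = -1485197/220086 (I = -7 + (498645/220086)/9 = -7 + (498645*(1/220086))/9 = -7 + (⅑)*(55405/24454) = -7 + 55405/220086 = -1485197/220086 ≈ -6.7483)
(-180519 + (7644 + 79580/28814))*(399741 + I) = (-180519 + (7644 + 79580/28814))*(399741 - 1485197/220086) = (-180519 + (7644 + 79580*(1/28814)))*(87975912529/220086) = (-180519 + (7644 + 39790/14407))*(87975912529/220086) = (-180519 + 110166898/14407)*(87975912529/220086) = -2490570335/14407*87975912529/220086 = -219110197939282227215/3170779002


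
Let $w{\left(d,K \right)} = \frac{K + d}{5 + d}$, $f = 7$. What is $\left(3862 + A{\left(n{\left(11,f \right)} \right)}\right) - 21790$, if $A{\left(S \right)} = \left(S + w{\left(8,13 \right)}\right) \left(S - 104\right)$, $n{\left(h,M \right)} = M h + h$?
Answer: $- \frac{251704}{13} \approx -19362.0$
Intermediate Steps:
$w{\left(d,K \right)} = \frac{K + d}{5 + d}$
$n{\left(h,M \right)} = h + M h$
$A{\left(S \right)} = \left(-104 + S\right) \left(\frac{21}{13} + S\right)$ ($A{\left(S \right)} = \left(S + \frac{13 + 8}{5 + 8}\right) \left(S - 104\right) = \left(S + \frac{1}{13} \cdot 21\right) \left(-104 + S\right) = \left(S + \frac{21}{13}\right) \left(-104 + S\right) = \left(\frac{21}{13} + S\right) \left(-104 + S\right) = \left(-104 + S\right) \left(\frac{21}{13} + S\right)$)
$\left(3862 + A{\left(n{\left(11,f \right)} \right)}\right) - 21790 = \left(3862 - \left(168 - 121 \left(1 + 7\right)^{2} + \frac{1331}{13} \cdot 11 \left(1 + 7\right)\right)\right) - 21790 = \left(3862 - \left(168 - 7744 + \frac{1331}{13} \cdot 11 \cdot 8\right)\right) - 21790 = \left(3862 - \left(\frac{119312}{13} - 7744\right)\right) - 21790 = \left(3862 - \frac{18640}{13}\right) - 21790 = \frac{31566}{13} - 21790 = - \frac{251704}{13}$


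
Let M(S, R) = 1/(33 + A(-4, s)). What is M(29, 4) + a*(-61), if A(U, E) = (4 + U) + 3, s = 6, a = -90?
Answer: 197641/36 ≈ 5490.0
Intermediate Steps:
A(U, E) = 7 + U
M(S, R) = 1/36 (M(S, R) = 1/(33 + (7 - 4)) = 1/(33 + 3) = 1/36)
M(29, 4) + a*(-61) = 1/36 - 90*(-61) = 1/36 + 5490 = 197641/36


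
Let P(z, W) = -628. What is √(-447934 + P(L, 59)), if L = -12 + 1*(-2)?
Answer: I*√448562 ≈ 669.75*I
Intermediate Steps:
L = -14 (L = -12 - 2 = -14)
√(-447934 + P(L, 59)) = √(-447934 - 628) = √(-448562) = I*√448562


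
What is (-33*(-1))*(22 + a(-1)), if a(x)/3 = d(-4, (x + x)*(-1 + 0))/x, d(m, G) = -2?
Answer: 924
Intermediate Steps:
a(x) = -6/x (a(x) = 3*(-2/x) = -6/x)
(-33*(-1))*(22 + a(-1)) = (-33*(-1))*(22 - 6/(-1)) = 33*(22 - 6*(-1)) = 33*(22 + 6) = 33*28 = 924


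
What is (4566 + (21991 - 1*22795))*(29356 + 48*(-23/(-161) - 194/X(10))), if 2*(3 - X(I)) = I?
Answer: 895852584/7 ≈ 1.2798e+8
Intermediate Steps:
X(I) = 3 - I/2
(4566 + (21991 - 1*22795))*(29356 + 48*(-23/(-161) - 194/X(10))) = (4566 + (21991 - 1*22795))*(29356 + 48*(-23/(-161) - 194/(3 - 1/2*10))) = (4566 + (21991 - 22795))*(29356 + 48*(-23*(-1/161) - 194/(3 - 5))) = (4566 - 804)*(29356 + 48*(1/7 - 194/(-2))) = 3762*(29356 + 48*(1/7 - 194*(-1/2))) = 3762*(29356 + 48*(1/7 + 97)) = 3762*(29356 + 48*(680/7)) = 3762*(29356 + 32640/7) = 3762*(238132/7) = 895852584/7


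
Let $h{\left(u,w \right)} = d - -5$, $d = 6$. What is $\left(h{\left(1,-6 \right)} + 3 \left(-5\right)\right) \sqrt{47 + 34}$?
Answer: $-36$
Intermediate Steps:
$h{\left(u,w \right)} = 11$ ($h{\left(u,w \right)} = 6 - -5 = 6 + 5 = 11$)
$\left(h{\left(1,-6 \right)} + 3 \left(-5\right)\right) \sqrt{47 + 34} = \left(11 + 3 \left(-5\right)\right) \sqrt{47 + 34} = \left(11 - 15\right) \sqrt{81} = \left(-4\right) 9 = -36$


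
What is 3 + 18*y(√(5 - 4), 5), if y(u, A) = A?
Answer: 93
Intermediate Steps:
3 + 18*y(√(5 - 4), 5) = 3 + 18*5 = 3 + 90 = 93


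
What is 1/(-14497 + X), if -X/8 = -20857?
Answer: 1/152359 ≈ 6.5634e-6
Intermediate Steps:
X = 166856 (X = -8*(-20857) = 166856)
1/(-14497 + X) = 1/(-14497 + 166856) = 1/152359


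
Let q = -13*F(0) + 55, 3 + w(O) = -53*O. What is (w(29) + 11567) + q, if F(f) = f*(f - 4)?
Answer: 10082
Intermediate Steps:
w(O) = -3 - 53*O
F(f) = f*(-4 + f)
q = 55 (q = -0*(-4 + 0) + 55 = -0*(-4) + 55 = -13*0 + 55 = 0 + 55 = 55)
(w(29) + 11567) + q = ((-3 - 53*29) + 11567) + 55 = ((-3 - 1537) + 11567) + 55 = (-1540 + 11567) + 55 = 10027 + 55 = 10082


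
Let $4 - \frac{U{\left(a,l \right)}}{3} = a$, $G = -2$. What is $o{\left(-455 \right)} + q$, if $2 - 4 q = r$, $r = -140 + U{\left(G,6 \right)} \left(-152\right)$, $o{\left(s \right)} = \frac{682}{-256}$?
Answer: $\frac{91755}{128} \approx 716.84$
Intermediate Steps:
$o{\left(s \right)} = - \frac{341}{128}$ ($o{\left(s \right)} = 682 \left(- \frac{1}{256}\right) = - \frac{341}{128}$)
$U{\left(a,l \right)} = 12 - 3 a$
$r = -2876$ ($r = -140 + \left(12 - -6\right) \left(-152\right) = -140 + \left(12 + 6\right) \left(-152\right) = -140 + 18 \left(-152\right) = -140 - 2736 = -2876$)
$q = \frac{1439}{2}$ ($q = \frac{1}{2} - -719 = \frac{1}{2} + 719 = \frac{1439}{2} \approx 719.5$)
$o{\left(-455 \right)} + q = - \frac{341}{128} + \frac{1439}{2} = \frac{91755}{128}$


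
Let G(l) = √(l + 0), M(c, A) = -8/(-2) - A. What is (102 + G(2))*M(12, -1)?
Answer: 510 + 5*√2 ≈ 517.07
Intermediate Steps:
M(c, A) = 4 - A (M(c, A) = -8*(-½) - A = 4 - A)
G(l) = √l
(102 + G(2))*M(12, -1) = (102 + √2)*(4 - 1*(-1)) = (102 + √2)*(4 + 1) = (102 + √2)*5 = 510 + 5*√2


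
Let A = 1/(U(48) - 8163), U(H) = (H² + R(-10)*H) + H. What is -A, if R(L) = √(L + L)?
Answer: 1937/11271267 + 32*I*√5/11271267 ≈ 0.00017185 + 6.3484e-6*I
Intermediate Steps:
R(L) = √2*√L (R(L) = √(2*L) = √2*√L)
U(H) = H + H² + 2*I*H*√5 (U(H) = (H² + (√2*√(-10))*H) + H = (H² + (√2*(I*√10))*H) + H = (H² + (2*I*√5)*H) + H = (H² + 2*I*H*√5) + H = H + H² + 2*I*H*√5)
A = 1/(-5811 + 96*I*√5) (A = 1/(48*(1 + 48 + 2*I*√5) - 8163) = 1/(48*(49 + 2*I*√5) - 8163) = 1/((2352 + 96*I*√5) - 8163) = 1/(-5811 + 96*I*√5) ≈ -0.00017185 - 6.3484e-6*I)
-A = -(-1937/11271267 - 32*I*√5/11271267) = 1937/11271267 + 32*I*√5/11271267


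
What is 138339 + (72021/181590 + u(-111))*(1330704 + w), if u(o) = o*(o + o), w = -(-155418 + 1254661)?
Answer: 345256588903757/60530 ≈ 5.7039e+9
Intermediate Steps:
w = -1099243 (w = -1*1099243 = -1099243)
u(o) = 2*o² (u(o) = o*(2*o) = 2*o²)
138339 + (72021/181590 + u(-111))*(1330704 + w) = 138339 + (72021/181590 + 2*(-111)²)*(1330704 - 1099243) = 138339 + (72021*(1/181590) + 2*12321)*231461 = 138339 + (24007/60530 + 24642)*231461 = 138339 + (1491604267/60530)*231461 = 138339 + 345248215244087/60530 = 345256588903757/60530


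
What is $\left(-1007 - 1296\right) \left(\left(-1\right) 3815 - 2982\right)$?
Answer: $15653491$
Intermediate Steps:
$\left(-1007 - 1296\right) \left(\left(-1\right) 3815 - 2982\right) = - 2303 \left(-3815 - 2982\right) = \left(-2303\right) \left(-6797\right) = 15653491$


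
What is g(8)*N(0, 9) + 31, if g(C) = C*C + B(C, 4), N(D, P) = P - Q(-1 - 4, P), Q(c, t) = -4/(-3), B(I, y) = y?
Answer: 1657/3 ≈ 552.33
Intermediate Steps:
Q(c, t) = 4/3 (Q(c, t) = -4*(-⅓) = 4/3)
N(D, P) = -4/3 + P (N(D, P) = P - 1*4/3 = P - 4/3 = -4/3 + P)
g(C) = 4 + C² (g(C) = C*C + 4 = C² + 4 = 4 + C²)
g(8)*N(0, 9) + 31 = (4 + 8²)*(-4/3 + 9) + 31 = (4 + 64)*(23/3) + 31 = 68*(23/3) + 31 = 1564/3 + 31 = 1657/3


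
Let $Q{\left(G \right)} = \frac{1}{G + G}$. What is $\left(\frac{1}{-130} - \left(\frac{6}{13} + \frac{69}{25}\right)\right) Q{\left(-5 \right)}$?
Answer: $\frac{2099}{6500} \approx 0.32292$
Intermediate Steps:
$Q{\left(G \right)} = \frac{1}{2 G}$
$\left(\frac{1}{-130} - \left(\frac{6}{13} + \frac{69}{25}\right)\right) Q{\left(-5 \right)} = \left(\frac{1}{-130} - \left(\frac{6}{13} + \frac{69}{25}\right)\right) \frac{1}{2 \left(-5\right)} = \left(- \frac{1}{130} - \frac{1047}{325}\right) \frac{1}{2} \left(- \frac{1}{5}\right) = \left(- \frac{1}{130} - \frac{1047}{325}\right) \left(- \frac{1}{10}\right) = \left(- \frac{2099}{650}\right) \left(- \frac{1}{10}\right) = \frac{2099}{6500}$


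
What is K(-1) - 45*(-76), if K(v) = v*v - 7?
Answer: 3414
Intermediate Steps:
K(v) = -7 + v**2 (K(v) = v**2 - 7 = -7 + v**2)
K(-1) - 45*(-76) = (-7 + (-1)**2) - 45*(-76) = (-7 + 1) + 3420 = -6 + 3420 = 3414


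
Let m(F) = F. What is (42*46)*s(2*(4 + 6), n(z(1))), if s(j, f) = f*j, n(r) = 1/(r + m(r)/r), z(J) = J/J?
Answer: 19320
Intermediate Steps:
z(J) = 1
n(r) = 1/(1 + r) (n(r) = 1/(r + r/r) = 1/(r + 1) = 1/(1 + r))
(42*46)*s(2*(4 + 6), n(z(1))) = (42*46)*((2*(4 + 6))/(1 + 1)) = 1932*((2*10)/2) = 1932*((½)*20) = 1932*10 = 19320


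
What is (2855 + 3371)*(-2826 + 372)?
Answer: -15278604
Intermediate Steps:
(2855 + 3371)*(-2826 + 372) = 6226*(-2454) = -15278604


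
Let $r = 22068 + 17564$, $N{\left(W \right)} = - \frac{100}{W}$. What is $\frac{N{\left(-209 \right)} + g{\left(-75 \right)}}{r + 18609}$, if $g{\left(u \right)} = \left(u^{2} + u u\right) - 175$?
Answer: $\frac{2314775}{12172369} \approx 0.19017$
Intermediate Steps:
$r = 39632$
$g{\left(u \right)} = -175 + 2 u^{2}$ ($g{\left(u \right)} = \left(u^{2} + u^{2}\right) - 175 = 2 u^{2} - 175 = -175 + 2 u^{2}$)
$\frac{N{\left(-209 \right)} + g{\left(-75 \right)}}{r + 18609} = \frac{- \frac{100}{-209} - \left(175 - 2 \left(-75\right)^{2}\right)}{39632 + 18609} = \frac{\left(-100\right) \left(- \frac{1}{209}\right) + \left(-175 + 2 \cdot 5625\right)}{58241} = \left(\frac{100}{209} + \left(-175 + 11250\right)\right) \frac{1}{58241} = \left(\frac{100}{209} + 11075\right) \frac{1}{58241} = \frac{2314775}{209} \cdot \frac{1}{58241} = \frac{2314775}{12172369}$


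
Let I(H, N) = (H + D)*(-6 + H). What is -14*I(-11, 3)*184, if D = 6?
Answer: -218960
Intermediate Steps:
I(H, N) = (-6 + H)*(6 + H) (I(H, N) = (H + 6)*(-6 + H) = (6 + H)*(-6 + H) = (-6 + H)*(6 + H))
-14*I(-11, 3)*184 = -14*(-36 + (-11)²)*184 = -14*(-36 + 121)*184 = -14*85*184 = -1190*184 = -218960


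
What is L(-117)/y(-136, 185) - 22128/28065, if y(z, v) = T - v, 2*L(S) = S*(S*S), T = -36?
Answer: 1152294571/318070 ≈ 3622.8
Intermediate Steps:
L(S) = S**3/2 (L(S) = (S*(S*S))/2 = (S*S**2)/2 = S**3/2)
y(z, v) = -36 - v
L(-117)/y(-136, 185) - 22128/28065 = ((1/2)*(-117)**3)/(-36 - 1*185) - 22128/28065 = ((1/2)*(-1601613))/(-36 - 185) - 22128*1/28065 = -1601613/2/(-221) - 7376/9355 = -1601613/2*(-1/221) - 7376/9355 = 123201/34 - 7376/9355 = 1152294571/318070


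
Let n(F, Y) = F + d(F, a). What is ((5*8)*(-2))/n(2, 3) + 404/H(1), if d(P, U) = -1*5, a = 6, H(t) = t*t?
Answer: 1292/3 ≈ 430.67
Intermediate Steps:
H(t) = t²
d(P, U) = -5
n(F, Y) = -5 + F (n(F, Y) = F - 5 = -5 + F)
((5*8)*(-2))/n(2, 3) + 404/H(1) = ((5*8)*(-2))/(-5 + 2) + 404/(1²) = (40*(-2))/(-3) + 404/1 = -80*(-⅓) + 404*1 = 80/3 + 404 = 1292/3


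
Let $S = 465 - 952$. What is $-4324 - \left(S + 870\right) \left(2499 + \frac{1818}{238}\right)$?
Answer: $- \frac{114759626}{119} \approx -9.6437 \cdot 10^{5}$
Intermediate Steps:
$S = -487$
$-4324 - \left(S + 870\right) \left(2499 + \frac{1818}{238}\right) = -4324 - \left(-487 + 870\right) \left(2499 + \frac{1818}{238}\right) = -4324 - 383 \left(2499 + 1818 \cdot \frac{1}{238}\right) = -4324 - 383 \left(2499 + \frac{909}{119}\right) = -4324 - 383 \cdot \frac{298290}{119} = -4324 - \frac{114245070}{119} = - \frac{114759626}{119}$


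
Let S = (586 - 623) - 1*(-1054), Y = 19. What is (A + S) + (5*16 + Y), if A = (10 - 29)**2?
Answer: 1477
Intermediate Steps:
A = 361 (A = (-19)**2 = 361)
S = 1017 (S = -37 + 1054 = 1017)
(A + S) + (5*16 + Y) = (361 + 1017) + (5*16 + 19) = 1378 + (80 + 19) = 1378 + 99 = 1477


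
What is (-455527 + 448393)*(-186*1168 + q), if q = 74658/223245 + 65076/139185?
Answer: 580032834915340/374253 ≈ 1.5498e+9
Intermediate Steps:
q = 36917282/46033119 (q = 74658*(1/223245) + 65076*(1/139185) = 24886/74415 + 21692/46395 = 36917282/46033119 ≈ 0.80197)
(-455527 + 448393)*(-186*1168 + q) = (-455527 + 448393)*(-186*1168 + 36917282/46033119) = -7134*(-217248 + 36917282/46033119) = -7134*(-10000566119230/46033119) = 580032834915340/374253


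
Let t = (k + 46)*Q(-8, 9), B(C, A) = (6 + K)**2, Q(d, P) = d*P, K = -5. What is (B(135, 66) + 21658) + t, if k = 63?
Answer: 13811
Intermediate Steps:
Q(d, P) = P*d
B(C, A) = 1 (B(C, A) = (6 - 5)**2 = 1**2 = 1)
t = -7848 (t = (63 + 46)*(9*(-8)) = 109*(-72) = -7848)
(B(135, 66) + 21658) + t = (1 + 21658) - 7848 = 21659 - 7848 = 13811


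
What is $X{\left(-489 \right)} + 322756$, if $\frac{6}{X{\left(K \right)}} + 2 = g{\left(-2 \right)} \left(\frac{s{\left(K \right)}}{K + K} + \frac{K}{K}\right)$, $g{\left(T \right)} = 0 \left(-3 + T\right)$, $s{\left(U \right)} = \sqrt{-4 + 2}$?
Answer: $322753$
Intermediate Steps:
$s{\left(U \right)} = i \sqrt{2}$ ($s{\left(U \right)} = \sqrt{-2} = i \sqrt{2}$)
$g{\left(T \right)} = 0$
$X{\left(K \right)} = -3$ ($X{\left(K \right)} = \frac{6}{-2 + 0 \left(\frac{i \sqrt{2}}{K + K} + \frac{K}{K}\right)} = \frac{6}{-2 + 0 \left(\frac{i \sqrt{2}}{2 K} + 1\right)} = \frac{6}{-2 + 0 \left(1 + \frac{i \sqrt{2}}{2 K}\right)} = \frac{6}{-2 + 0} = \frac{6}{-2} = 6 \left(- \frac{1}{2}\right) = -3$)
$X{\left(-489 \right)} + 322756 = -3 + 322756 = 322753$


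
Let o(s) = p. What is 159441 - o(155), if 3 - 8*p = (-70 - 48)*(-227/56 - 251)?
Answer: 36557397/224 ≈ 1.6320e+5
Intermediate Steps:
p = -842613/224 (p = 3/8 - (-70 - 48)*(-227/56 - 251)/8 = 3/8 - (-59)*(-227*1/56 - 251)/4 = 3/8 - (-59)*(-227/56 - 251)/4 = 3/8 - (-59)*(-14283)/(4*56) = 3/8 - ⅛*842697/28 = 3/8 - 842697/224 = -842613/224 ≈ -3761.7)
o(s) = -842613/224
159441 - o(155) = 159441 - 1*(-842613/224) = 159441 + 842613/224 = 36557397/224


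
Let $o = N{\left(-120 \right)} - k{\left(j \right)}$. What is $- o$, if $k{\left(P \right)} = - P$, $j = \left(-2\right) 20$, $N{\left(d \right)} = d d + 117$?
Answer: $-14477$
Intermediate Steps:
$N{\left(d \right)} = 117 + d^{2}$ ($N{\left(d \right)} = d^{2} + 117 = 117 + d^{2}$)
$j = -40$
$o = 14477$ ($o = \left(117 + \left(-120\right)^{2}\right) - \left(-1\right) \left(-40\right) = \left(117 + 14400\right) - 40 = 14517 - 40 = 14477$)
$- o = \left(-1\right) 14477 = -14477$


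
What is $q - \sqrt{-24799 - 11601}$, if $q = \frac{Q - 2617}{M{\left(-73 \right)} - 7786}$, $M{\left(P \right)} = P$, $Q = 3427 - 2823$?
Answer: $\frac{2013}{7859} - 20 i \sqrt{91} \approx 0.25614 - 190.79 i$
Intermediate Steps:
$Q = 604$ ($Q = 3427 - 2823 = 604$)
$q = \frac{2013}{7859}$ ($q = \frac{604 - 2617}{-73 - 7786} = - \frac{2013}{-7859} = \left(-2013\right) \left(- \frac{1}{7859}\right) = \frac{2013}{7859} \approx 0.25614$)
$q - \sqrt{-24799 - 11601} = \frac{2013}{7859} - \sqrt{-24799 - 11601} = \frac{2013}{7859} - \sqrt{-36400} = \frac{2013}{7859} - 20 i \sqrt{91}$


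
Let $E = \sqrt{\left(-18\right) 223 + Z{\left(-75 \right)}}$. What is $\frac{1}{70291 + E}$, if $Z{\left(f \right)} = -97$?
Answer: $\frac{70291}{4940828792} - \frac{i \sqrt{4111}}{4940828792} \approx 1.4227 \cdot 10^{-5} - 1.2977 \cdot 10^{-8} i$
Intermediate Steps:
$E = i \sqrt{4111}$ ($E = \sqrt{\left(-18\right) 223 - 97} = \sqrt{-4014 - 97} = \sqrt{-4111} = i \sqrt{4111} \approx 64.117 i$)
$\frac{1}{70291 + E} = \frac{1}{70291 + i \sqrt{4111}}$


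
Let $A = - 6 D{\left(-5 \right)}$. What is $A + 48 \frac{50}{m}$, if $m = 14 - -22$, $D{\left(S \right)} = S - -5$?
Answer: $\frac{200}{3} \approx 66.667$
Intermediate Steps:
$D{\left(S \right)} = 5 + S$ ($D{\left(S \right)} = S + 5 = 5 + S$)
$m = 36$ ($m = 14 + 22 = 36$)
$A = 0$ ($A = - 6 \left(5 - 5\right) = \left(-6\right) 0 = 0$)
$A + 48 \frac{50}{m} = 0 + 48 \cdot \frac{50}{36} = 0 + 48 \cdot 50 \cdot \frac{1}{36} = 0 + 48 \cdot \frac{25}{18} = 0 + \frac{200}{3} = \frac{200}{3}$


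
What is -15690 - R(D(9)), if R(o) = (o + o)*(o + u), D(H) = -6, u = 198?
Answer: -13386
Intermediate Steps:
R(o) = 2*o*(198 + o) (R(o) = (o + o)*(o + 198) = (2*o)*(198 + o) = 2*o*(198 + o))
-15690 - R(D(9)) = -15690 - 2*(-6)*(198 - 6) = -15690 - 2*(-6)*192 = -15690 - 1*(-2304) = -15690 + 2304 = -13386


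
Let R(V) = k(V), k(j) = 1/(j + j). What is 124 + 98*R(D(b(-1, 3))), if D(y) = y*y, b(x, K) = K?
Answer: 1165/9 ≈ 129.44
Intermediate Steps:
k(j) = 1/(2*j)
D(y) = y**2
R(V) = 1/(2*V)
124 + 98*R(D(b(-1, 3))) = 124 + 98*(1/(2*(3**2))) = 124 + 98*((1/2)/9) = 124 + 98*((1/2)*(1/9)) = 124 + 98*(1/18) = 124 + 49/9 = 1165/9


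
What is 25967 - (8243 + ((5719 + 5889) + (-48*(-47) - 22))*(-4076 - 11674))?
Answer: 218029224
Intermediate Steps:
25967 - (8243 + ((5719 + 5889) + (-48*(-47) - 22))*(-4076 - 11674)) = 25967 - (8243 + (11608 + (2256 - 22))*(-15750)) = 25967 - (8243 + (11608 + 2234)*(-15750)) = 25967 - (8243 + 13842*(-15750)) = 25967 - (8243 - 218011500) = 25967 - 1*(-218003257) = 25967 + 218003257 = 218029224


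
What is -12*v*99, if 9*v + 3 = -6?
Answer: 1188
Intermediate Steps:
v = -1 (v = -⅓ + (⅑)*(-6) = -⅓ - ⅔ = -1)
-12*v*99 = -12*(-1)*99 = 12*99 = 1188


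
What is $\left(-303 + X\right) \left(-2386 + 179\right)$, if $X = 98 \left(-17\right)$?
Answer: $4345583$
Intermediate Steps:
$X = -1666$
$\left(-303 + X\right) \left(-2386 + 179\right) = \left(-303 - 1666\right) \left(-2386 + 179\right) = \left(-1969\right) \left(-2207\right) = 4345583$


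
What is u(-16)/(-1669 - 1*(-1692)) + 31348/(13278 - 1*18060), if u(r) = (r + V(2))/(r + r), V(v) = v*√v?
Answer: -718613/109986 - √2/368 ≈ -6.5375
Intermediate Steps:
V(v) = v^(3/2)
u(r) = (r + 2*√2)/(2*r) (u(r) = (r + 2^(3/2))/(r + r) = (r + 2*√2)/((2*r)) = (r + 2*√2)*(1/(2*r)) = (r + 2*√2)/(2*r))
u(-16)/(-1669 - 1*(-1692)) + 31348/(13278 - 1*18060) = ((√2 + (½)*(-16))/(-16))/(-1669 - 1*(-1692)) + 31348/(13278 - 1*18060) = (-(√2 - 8)/16)/(-1669 + 1692) + 31348/(13278 - 18060) = -(-8 + √2)/16/23 + 31348/(-4782) = (½ - √2/16)*(1/23) + 31348*(-1/4782) = (1/46 - √2/368) - 15674/2391 = -718613/109986 - √2/368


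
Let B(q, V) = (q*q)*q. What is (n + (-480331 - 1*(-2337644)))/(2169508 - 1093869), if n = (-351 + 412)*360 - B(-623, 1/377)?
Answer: 243683640/1075639 ≈ 226.55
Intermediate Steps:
B(q, V) = q³ (B(q, V) = q²*q = q³)
n = 241826327 (n = (-351 + 412)*360 - 1*(-623)³ = 61*360 - 1*(-241804367) = 21960 + 241804367 = 241826327)
(n + (-480331 - 1*(-2337644)))/(2169508 - 1093869) = (241826327 + (-480331 - 1*(-2337644)))/(2169508 - 1093869) = (241826327 + (-480331 + 2337644))/1075639 = (241826327 + 1857313)*(1/1075639) = 243683640*(1/1075639) = 243683640/1075639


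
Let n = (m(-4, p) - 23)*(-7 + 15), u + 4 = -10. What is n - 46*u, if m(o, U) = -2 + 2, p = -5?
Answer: 460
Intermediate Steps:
u = -14 (u = -4 - 10 = -14)
m(o, U) = 0
n = -184 (n = (0 - 23)*(-7 + 15) = -23*8 = -184)
n - 46*u = -184 - 46*(-14) = -184 + 644 = 460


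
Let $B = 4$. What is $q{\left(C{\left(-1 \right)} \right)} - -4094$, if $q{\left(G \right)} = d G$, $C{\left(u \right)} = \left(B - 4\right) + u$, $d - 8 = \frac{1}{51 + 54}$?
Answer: $\frac{429029}{105} \approx 4086.0$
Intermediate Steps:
$d = \frac{841}{105}$ ($d = 8 + \frac{1}{51 + 54} = 8 + \frac{1}{105} = \frac{841}{105} \approx 8.0095$)
$C{\left(u \right)} = u$ ($C{\left(u \right)} = \left(4 - 4\right) + u = 0 + u = u$)
$q{\left(G \right)} = \frac{841 G}{105}$
$q{\left(C{\left(-1 \right)} \right)} - -4094 = \frac{841}{105} \left(-1\right) - -4094 = - \frac{841}{105} + 4094 = \frac{429029}{105}$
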